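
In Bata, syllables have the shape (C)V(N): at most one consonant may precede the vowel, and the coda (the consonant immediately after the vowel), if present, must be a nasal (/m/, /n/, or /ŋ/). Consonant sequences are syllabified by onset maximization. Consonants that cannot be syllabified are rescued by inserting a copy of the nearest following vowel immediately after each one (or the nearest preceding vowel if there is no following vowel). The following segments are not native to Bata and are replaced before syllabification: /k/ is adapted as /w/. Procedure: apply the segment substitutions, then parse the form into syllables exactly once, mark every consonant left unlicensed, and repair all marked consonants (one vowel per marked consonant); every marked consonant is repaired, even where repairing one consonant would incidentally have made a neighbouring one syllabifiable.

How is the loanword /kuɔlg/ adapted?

Substitution: /k/ → /w/, giving /wuɔlg/.
Under (C)V(N), the unsyllabifiable consonants are /l/, /g/ (only a nasal (/m/, /n/, or /ŋ/) is licensed in coda position; onsets are limited to one consonant).
Inserting the epenthetic vowel yields /l/ → /lɔ/, /g/ → /gɔ/.

wuɔlɔgɔ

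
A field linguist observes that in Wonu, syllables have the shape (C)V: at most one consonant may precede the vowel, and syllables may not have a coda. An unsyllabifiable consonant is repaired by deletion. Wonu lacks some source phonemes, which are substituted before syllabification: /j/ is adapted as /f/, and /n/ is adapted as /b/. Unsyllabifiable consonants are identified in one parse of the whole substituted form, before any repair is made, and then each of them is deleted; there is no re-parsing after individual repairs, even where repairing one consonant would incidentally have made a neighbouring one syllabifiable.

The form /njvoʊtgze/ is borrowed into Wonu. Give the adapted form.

voʊze

Substitution: /n/ → /b/, /j/ → /f/, giving /bfvoʊtgze/.
Under (C)V, the unsyllabifiable consonants are /b/, /f/, /t/, /g/ (no codas are permitted; onsets are limited to one consonant).
Deletion applies to /b/, /f/, /t/, /g/.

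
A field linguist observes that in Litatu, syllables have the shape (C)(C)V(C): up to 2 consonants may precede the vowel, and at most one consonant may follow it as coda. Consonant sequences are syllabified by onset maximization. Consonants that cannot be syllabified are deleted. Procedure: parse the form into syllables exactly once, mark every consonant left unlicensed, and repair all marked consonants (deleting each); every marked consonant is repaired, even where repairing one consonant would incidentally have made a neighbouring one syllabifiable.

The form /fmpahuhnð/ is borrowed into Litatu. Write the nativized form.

mpahuh

Under (C)(C)V(C), the unsyllabifiable consonants are /f/, /n/, /ð/ (at most one coda consonant is licensed; onsets may contain at most 2 consonants).
Each unlicensed consonant is deleted: /f/, /n/, /ð/.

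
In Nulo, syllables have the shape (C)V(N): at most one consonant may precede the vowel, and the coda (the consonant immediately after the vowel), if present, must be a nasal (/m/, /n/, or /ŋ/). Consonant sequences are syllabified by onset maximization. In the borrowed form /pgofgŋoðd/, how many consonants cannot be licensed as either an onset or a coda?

5

Under (C)V(N), the unsyllabifiable consonants are /p/, /f/, /g/, /ð/, /d/ (only a nasal (/m/, /n/, or /ŋ/) is licensed in coda position; onsets are limited to one consonant).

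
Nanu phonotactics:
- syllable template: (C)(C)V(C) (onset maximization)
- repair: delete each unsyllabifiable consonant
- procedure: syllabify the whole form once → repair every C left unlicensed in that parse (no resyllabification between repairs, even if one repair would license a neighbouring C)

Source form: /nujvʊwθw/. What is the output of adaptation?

nujvʊw

The consonants /θ/, /w/ cannot be parsed into a legal (C)(C)V(C) syllable (at most one coda consonant is licensed; onsets may contain at most 2 consonants).
Deleting the stranded consonants removes /θ/, /w/.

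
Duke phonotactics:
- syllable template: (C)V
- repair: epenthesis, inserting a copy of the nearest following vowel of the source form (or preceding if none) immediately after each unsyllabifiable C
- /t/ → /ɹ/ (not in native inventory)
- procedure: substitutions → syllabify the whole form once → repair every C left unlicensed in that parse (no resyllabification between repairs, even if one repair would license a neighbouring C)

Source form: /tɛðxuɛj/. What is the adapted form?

Substitution: /t/ → /ɹ/, giving /ɹɛðxuɛj/.
The consonants /ð/, /j/ cannot be parsed into a legal (C)V syllable (no codas are permitted; onsets are limited to one consonant).
Epenthesis after each stranded consonant: /ð/ → /ðu/, /j/ → /jɛ/.

ɹɛðuxuɛjɛ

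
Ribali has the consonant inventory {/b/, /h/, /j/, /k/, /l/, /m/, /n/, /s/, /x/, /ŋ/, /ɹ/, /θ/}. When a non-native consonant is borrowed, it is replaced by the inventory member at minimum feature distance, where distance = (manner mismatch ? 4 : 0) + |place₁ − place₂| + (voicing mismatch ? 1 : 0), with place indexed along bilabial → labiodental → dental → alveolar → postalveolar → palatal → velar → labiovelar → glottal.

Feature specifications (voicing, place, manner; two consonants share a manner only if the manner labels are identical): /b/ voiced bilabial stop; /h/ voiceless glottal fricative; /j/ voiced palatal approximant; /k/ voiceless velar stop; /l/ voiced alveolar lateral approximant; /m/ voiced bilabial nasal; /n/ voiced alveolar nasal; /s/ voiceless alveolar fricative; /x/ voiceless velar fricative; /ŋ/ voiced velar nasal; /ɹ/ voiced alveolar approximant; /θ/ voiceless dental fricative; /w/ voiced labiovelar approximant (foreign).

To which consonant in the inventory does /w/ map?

/j/ is closest: same manner (approximant), place distance 2 (labiovelar→palatal), same voicing; total 2. Next closest is /ɹ/ at distance 4.

j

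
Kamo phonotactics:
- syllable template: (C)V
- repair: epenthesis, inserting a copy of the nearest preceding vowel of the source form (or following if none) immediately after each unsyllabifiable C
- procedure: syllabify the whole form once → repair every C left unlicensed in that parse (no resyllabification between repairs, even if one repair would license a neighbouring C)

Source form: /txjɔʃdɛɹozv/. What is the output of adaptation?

tɔxɔjɔʃɔdɛɹozovo

The consonants /t/, /x/, /ʃ/, /z/, /v/ cannot be parsed into a legal (C)V syllable (no codas are permitted; onsets are limited to one consonant).
Inserting the epenthetic vowel yields /t/ → /tɔ/, /x/ → /xɔ/, /ʃ/ → /ʃɔ/, /z/ → /zo/, /v/ → /vo/.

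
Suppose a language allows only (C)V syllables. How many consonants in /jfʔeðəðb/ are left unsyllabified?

The consonants /j/, /f/, /ð/, /b/ cannot be parsed into a legal (C)V syllable (no codas are permitted; onsets are limited to one consonant).

4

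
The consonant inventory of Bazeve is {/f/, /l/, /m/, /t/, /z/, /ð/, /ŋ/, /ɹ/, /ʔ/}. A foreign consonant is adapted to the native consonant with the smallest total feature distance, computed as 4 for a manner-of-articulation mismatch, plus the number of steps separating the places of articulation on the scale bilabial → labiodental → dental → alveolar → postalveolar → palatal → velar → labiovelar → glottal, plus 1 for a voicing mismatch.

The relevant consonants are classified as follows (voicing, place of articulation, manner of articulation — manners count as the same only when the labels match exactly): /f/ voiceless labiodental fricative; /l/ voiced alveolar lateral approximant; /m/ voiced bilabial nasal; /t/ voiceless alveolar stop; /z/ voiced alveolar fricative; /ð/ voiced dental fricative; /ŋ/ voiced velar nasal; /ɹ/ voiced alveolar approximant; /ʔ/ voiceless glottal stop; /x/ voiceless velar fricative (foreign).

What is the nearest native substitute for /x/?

z

/z/ is closest: same manner (fricative), place distance 3 (velar→alveolar), voicing differs (+1); total 4. Next closest is /f/ at distance 5.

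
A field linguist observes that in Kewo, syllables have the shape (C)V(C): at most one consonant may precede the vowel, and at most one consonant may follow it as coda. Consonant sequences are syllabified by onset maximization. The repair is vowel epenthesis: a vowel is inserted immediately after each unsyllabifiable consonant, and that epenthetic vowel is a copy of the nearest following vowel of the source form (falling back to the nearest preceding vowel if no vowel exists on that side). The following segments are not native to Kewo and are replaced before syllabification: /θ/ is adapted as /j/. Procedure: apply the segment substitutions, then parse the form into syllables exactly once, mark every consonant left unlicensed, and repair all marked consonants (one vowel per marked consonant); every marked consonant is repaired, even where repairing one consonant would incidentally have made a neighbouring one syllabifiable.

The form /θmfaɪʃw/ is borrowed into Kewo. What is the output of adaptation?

jamafaɪʃwɪ

Substitution: /θ/ → /j/, giving /jmfaɪʃw/.
The consonants /j/, /m/, /w/ cannot be parsed into a legal (C)V(C) syllable (at most one coda consonant is licensed; onsets are limited to one consonant).
Each unlicensed consonant becomes the onset of a new syllable: /j/ → /ja/, /m/ → /ma/, /w/ → /wɪ/.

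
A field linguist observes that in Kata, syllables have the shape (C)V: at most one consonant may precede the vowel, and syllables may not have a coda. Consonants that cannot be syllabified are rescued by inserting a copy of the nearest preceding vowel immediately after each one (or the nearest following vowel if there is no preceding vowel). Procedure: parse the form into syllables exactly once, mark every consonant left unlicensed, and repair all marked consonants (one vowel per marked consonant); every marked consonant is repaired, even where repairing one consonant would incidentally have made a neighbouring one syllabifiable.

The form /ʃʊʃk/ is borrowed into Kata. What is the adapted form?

ʃʊʃʊkʊ

Syllabifying with onset maximization leaves /ʃ/, /k/ stranded (no codas are permitted; onsets are limited to one consonant).
Epenthesis after each stranded consonant: /ʃ/ → /ʃʊ/, /k/ → /kʊ/.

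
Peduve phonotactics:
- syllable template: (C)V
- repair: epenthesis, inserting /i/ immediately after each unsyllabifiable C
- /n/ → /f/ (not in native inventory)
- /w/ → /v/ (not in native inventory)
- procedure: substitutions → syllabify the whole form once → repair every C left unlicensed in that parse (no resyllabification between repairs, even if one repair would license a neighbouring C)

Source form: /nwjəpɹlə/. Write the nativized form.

Substitution: /n/ → /f/, /w/ → /v/, giving /fvjəpɹlə/.
The consonants /f/, /v/, /p/, /ɹ/ cannot be parsed into a legal (C)V syllable (no codas are permitted; onsets are limited to one consonant).
Each unlicensed consonant becomes the onset of a new syllable: /f/ → /fi/, /v/ → /vi/, /p/ → /pi/, /ɹ/ → /ɹi/.

fivijəpiɹilə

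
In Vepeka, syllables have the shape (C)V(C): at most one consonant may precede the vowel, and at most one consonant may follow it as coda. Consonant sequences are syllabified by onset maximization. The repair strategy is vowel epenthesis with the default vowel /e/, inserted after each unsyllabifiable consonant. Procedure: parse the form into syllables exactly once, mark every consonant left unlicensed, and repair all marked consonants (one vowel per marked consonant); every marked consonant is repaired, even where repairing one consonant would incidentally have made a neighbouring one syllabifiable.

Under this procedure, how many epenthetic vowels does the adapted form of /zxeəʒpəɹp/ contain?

The unsyllabifiable consonants are /z/, /p/; each receives one epenthetic vowel.

2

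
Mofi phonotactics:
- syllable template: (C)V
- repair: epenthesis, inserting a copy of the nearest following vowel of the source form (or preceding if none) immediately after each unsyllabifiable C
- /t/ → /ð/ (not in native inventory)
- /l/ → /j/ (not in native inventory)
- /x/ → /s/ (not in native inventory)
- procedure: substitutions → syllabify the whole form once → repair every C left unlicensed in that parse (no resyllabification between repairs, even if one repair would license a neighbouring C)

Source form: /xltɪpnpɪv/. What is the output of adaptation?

sɪjɪðɪpɪnɪpɪvɪ

Substitution: /x/ → /s/, /l/ → /j/, /t/ → /ð/, giving /sjðɪpnpɪv/.
Syllabifying with onset maximization leaves /s/, /j/, /p/, /n/, /v/ stranded (no codas are permitted; onsets are limited to one consonant).
Each unlicensed consonant becomes the onset of a new syllable: /s/ → /sɪ/, /j/ → /jɪ/, /p/ → /pɪ/, /n/ → /nɪ/, /v/ → /vɪ/.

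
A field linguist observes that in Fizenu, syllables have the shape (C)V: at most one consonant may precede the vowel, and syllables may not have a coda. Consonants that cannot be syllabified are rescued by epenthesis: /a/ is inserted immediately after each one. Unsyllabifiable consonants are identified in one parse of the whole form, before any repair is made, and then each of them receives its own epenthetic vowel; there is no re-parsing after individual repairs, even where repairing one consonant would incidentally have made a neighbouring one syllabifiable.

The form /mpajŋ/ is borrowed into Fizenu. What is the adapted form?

mapajaŋa

Under (C)V, the unsyllabifiable consonants are /m/, /j/, /ŋ/ (no codas are permitted; onsets are limited to one consonant).
Epenthesis after each stranded consonant: /m/ → /ma/, /j/ → /ja/, /ŋ/ → /ŋa/.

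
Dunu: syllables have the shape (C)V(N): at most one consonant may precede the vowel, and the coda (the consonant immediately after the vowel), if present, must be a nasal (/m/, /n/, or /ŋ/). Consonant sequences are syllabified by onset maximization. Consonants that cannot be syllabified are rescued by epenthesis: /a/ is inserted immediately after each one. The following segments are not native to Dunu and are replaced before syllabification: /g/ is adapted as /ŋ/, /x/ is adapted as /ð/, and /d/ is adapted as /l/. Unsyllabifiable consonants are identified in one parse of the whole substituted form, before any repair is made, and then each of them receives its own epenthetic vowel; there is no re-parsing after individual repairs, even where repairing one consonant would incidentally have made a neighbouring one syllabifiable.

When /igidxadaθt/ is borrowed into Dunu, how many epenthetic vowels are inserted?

3

After substitution the input is /iŋilðalaθt/.
The unsyllabifiable consonants are /l/, /θ/, /t/; each receives one epenthetic vowel.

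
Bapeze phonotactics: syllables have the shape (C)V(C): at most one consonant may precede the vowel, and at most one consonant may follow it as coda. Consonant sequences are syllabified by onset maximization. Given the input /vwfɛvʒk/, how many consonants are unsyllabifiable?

4

Syllabifying with onset maximization leaves /v/, /w/, /ʒ/, /k/ stranded (at most one coda consonant is licensed; onsets are limited to one consonant).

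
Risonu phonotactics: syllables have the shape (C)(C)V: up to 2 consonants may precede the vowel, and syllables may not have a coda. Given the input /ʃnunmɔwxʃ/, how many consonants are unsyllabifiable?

Under (C)(C)V, the unsyllabifiable consonants are /w/, /x/, /ʃ/ (no codas are permitted; onsets may contain at most 2 consonants).

3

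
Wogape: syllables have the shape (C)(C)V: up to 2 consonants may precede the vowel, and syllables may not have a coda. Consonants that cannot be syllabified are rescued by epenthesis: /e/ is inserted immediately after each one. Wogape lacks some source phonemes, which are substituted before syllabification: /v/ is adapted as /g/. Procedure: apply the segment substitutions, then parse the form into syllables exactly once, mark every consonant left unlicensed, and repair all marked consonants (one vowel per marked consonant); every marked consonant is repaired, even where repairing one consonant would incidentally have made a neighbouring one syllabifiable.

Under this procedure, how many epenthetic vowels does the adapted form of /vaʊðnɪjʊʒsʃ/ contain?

3

After substitution the input is /gaʊðnɪjʊʒsʃ/.
The unsyllabifiable consonants are /ʒ/, /s/, /ʃ/; each receives one epenthetic vowel.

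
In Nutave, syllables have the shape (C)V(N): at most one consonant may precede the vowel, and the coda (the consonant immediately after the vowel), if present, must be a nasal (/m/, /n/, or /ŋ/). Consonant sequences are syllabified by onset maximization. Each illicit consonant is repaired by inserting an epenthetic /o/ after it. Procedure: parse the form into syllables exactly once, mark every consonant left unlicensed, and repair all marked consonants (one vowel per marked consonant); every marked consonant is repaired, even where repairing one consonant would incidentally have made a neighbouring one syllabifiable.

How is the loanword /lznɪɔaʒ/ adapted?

lozonɪɔaʒo

Under (C)V(N), the unsyllabifiable consonants are /l/, /z/, /ʒ/ (only a nasal (/m/, /n/, or /ŋ/) is licensed in coda position; onsets are limited to one consonant).
Epenthesis after each stranded consonant: /l/ → /lo/, /z/ → /zo/, /ʒ/ → /ʒo/.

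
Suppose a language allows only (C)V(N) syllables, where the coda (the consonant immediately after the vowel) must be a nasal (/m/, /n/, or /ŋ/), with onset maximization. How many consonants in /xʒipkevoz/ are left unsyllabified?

Syllabifying with onset maximization leaves /x/, /p/, /z/ stranded (only a nasal (/m/, /n/, or /ŋ/) is licensed in coda position; onsets are limited to one consonant).

3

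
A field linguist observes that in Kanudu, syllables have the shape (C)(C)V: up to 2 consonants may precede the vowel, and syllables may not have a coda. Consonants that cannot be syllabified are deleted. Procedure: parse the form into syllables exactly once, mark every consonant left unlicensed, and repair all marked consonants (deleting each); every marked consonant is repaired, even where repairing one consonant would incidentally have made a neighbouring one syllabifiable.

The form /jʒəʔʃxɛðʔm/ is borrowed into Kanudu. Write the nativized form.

jʒəʃxɛ

The consonants /ʔ/, /ð/, /ʔ/, /m/ cannot be parsed into a legal (C)(C)V syllable (no codas are permitted; onsets may contain at most 2 consonants).
Deletion applies to /ʔ/, /ð/, /ʔ/, /m/.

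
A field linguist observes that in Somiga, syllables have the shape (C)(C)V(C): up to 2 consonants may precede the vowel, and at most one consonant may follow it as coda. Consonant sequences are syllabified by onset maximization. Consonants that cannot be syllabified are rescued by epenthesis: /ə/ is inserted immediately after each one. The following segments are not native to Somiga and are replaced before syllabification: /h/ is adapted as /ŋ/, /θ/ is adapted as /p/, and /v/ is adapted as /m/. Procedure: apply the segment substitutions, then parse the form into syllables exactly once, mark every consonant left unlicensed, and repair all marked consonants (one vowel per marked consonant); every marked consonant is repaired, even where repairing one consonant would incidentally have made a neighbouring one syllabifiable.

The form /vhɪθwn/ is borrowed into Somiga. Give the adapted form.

Substitution: /v/ → /m/, /h/ → /ŋ/, /θ/ → /p/, giving /mŋɪpwn/.
Under (C)(C)V(C), the unsyllabifiable consonants are /w/, /n/ (at most one coda consonant is licensed; onsets may contain at most 2 consonants).
Epenthesis after each stranded consonant: /w/ → /wə/, /n/ → /nə/.

mŋɪpwənə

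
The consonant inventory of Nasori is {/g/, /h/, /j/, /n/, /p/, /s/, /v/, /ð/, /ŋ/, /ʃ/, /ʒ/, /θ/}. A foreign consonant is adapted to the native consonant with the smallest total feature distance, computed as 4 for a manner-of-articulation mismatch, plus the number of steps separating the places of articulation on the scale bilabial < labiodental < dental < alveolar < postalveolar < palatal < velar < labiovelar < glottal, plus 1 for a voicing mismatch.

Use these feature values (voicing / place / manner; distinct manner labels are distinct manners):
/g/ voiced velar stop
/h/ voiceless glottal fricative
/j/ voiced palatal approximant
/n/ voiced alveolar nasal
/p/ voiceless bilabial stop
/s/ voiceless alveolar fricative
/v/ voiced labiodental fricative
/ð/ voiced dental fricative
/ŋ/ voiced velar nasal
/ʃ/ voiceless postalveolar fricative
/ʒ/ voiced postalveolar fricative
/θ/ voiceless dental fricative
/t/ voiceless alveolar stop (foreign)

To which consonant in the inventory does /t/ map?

p

/p/ is closest: same manner (stop), place distance 3 (alveolar→bilabial), same voicing; total 3. Next closest is /g/ at distance 4.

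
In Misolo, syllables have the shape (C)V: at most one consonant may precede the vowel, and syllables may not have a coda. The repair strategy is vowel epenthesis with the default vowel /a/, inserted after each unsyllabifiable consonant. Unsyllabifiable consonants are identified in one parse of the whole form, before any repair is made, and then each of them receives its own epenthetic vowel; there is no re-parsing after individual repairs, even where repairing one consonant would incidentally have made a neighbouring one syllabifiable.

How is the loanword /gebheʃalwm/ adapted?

gebaheʃalawama

The consonants /b/, /l/, /w/, /m/ cannot be parsed into a legal (C)V syllable (no codas are permitted; onsets are limited to one consonant).
Epenthesis after each stranded consonant: /b/ → /ba/, /l/ → /la/, /w/ → /wa/, /m/ → /ma/.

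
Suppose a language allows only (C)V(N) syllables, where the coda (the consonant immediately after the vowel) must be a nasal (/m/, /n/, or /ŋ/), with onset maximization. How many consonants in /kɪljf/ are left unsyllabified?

3

The consonants /l/, /j/, /f/ cannot be parsed into a legal (C)V(N) syllable (only a nasal (/m/, /n/, or /ŋ/) is licensed in coda position; onsets are limited to one consonant).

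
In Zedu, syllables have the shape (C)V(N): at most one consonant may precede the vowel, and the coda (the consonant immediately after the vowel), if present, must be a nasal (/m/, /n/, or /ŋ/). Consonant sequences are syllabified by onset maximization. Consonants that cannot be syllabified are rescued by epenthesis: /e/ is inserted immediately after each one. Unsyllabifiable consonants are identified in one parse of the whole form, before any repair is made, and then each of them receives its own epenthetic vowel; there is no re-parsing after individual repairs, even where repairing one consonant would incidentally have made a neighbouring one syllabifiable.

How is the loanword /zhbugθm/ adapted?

Syllabifying with onset maximization leaves /z/, /h/, /g/, /θ/, /m/ stranded (only a nasal (/m/, /n/, or /ŋ/) is licensed in coda position; onsets are limited to one consonant).
Inserting the epenthetic vowel yields /z/ → /ze/, /h/ → /he/, /g/ → /ge/, /θ/ → /θe/, /m/ → /me/.

zehebugeθeme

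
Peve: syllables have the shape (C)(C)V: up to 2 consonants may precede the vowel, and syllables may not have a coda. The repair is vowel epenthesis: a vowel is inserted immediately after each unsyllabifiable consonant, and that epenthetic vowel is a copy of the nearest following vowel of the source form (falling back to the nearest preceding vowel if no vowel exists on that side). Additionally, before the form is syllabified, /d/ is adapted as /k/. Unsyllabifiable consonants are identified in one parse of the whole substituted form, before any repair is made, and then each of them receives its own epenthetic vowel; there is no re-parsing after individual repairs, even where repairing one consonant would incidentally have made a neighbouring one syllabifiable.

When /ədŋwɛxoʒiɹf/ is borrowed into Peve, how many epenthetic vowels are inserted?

After substitution the input is /əkŋwɛxoʒiɹf/.
The unsyllabifiable consonants are /k/, /ɹ/, /f/; each receives one epenthetic vowel.

3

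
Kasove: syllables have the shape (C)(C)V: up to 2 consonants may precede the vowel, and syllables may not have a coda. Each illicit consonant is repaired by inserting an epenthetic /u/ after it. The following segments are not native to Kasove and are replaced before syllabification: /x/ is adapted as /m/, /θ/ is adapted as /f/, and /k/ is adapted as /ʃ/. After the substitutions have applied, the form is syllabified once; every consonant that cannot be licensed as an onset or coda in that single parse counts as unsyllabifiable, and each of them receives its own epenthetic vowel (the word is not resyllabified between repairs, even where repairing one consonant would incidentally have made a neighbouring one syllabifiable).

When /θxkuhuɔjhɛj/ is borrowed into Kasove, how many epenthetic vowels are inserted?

2

After substitution the input is /fmʃuhuɔjhɛj/.
The unsyllabifiable consonants are /f/, /j/; each receives one epenthetic vowel.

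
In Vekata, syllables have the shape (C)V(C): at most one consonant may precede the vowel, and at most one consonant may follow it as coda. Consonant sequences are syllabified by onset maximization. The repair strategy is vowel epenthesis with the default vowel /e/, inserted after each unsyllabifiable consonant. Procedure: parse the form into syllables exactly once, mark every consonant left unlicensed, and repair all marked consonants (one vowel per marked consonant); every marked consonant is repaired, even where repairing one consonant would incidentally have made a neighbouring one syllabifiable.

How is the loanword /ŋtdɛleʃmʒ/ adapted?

ŋetedɛleʃmeʒe

Under (C)V(C), the unsyllabifiable consonants are /ŋ/, /t/, /m/, /ʒ/ (at most one coda consonant is licensed; onsets are limited to one consonant).
Epenthesis after each stranded consonant: /ŋ/ → /ŋe/, /t/ → /te/, /m/ → /me/, /ʒ/ → /ʒe/.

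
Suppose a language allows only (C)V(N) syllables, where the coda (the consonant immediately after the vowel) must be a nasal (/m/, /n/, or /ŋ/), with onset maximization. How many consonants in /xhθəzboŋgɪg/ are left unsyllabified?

4

Syllabifying with onset maximization leaves /x/, /h/, /z/, /g/ stranded (only a nasal (/m/, /n/, or /ŋ/) is licensed in coda position; onsets are limited to one consonant).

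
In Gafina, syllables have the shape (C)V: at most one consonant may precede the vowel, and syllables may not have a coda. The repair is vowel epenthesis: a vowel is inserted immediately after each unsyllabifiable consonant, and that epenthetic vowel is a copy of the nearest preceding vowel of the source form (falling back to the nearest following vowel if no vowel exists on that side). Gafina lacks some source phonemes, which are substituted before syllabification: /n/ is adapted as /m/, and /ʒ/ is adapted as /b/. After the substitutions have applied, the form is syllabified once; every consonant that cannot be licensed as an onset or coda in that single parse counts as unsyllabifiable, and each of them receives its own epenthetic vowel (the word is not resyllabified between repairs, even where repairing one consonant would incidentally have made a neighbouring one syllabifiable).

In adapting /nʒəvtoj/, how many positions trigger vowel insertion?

3

After substitution the input is /mbəvtoj/.
The unsyllabifiable consonants are /m/, /v/, /j/; each receives one epenthetic vowel.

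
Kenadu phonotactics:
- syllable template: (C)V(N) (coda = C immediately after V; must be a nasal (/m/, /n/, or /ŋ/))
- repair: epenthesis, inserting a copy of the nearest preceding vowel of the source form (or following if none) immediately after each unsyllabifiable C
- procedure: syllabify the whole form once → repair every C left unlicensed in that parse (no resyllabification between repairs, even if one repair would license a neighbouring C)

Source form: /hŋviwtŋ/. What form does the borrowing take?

Under (C)V(N), the unsyllabifiable consonants are /h/, /ŋ/, /w/, /t/, /ŋ/ (only a nasal (/m/, /n/, or /ŋ/) is licensed in coda position; onsets are limited to one consonant).
Inserting the epenthetic vowel yields /h/ → /hi/, /ŋ/ → /ŋi/, /w/ → /wi/, /t/ → /ti/, /ŋ/ → /ŋi/.

hiŋiviwitiŋi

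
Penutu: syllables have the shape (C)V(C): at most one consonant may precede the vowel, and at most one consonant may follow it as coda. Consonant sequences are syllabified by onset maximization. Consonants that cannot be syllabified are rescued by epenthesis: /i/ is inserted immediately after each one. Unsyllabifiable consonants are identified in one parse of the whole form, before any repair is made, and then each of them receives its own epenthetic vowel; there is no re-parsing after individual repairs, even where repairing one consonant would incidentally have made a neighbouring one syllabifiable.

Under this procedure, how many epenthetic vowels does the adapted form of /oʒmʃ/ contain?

The unsyllabifiable consonants are /m/, /ʃ/; each receives one epenthetic vowel.

2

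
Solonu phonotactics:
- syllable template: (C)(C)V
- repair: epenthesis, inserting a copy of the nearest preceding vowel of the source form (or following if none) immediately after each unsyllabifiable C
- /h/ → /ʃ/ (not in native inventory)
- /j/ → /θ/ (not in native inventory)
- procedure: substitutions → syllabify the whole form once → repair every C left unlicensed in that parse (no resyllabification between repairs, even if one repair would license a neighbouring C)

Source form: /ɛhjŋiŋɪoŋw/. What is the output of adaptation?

ɛʃɛθŋiŋɪoŋowo

Substitution: /h/ → /ʃ/, /j/ → /θ/, giving /ɛʃθŋiŋɪoŋw/.
The consonants /ʃ/, /ŋ/, /w/ cannot be parsed into a legal (C)(C)V syllable (no codas are permitted; onsets may contain at most 2 consonants).
Inserting the epenthetic vowel yields /ʃ/ → /ʃɛ/, /ŋ/ → /ŋo/, /w/ → /wo/.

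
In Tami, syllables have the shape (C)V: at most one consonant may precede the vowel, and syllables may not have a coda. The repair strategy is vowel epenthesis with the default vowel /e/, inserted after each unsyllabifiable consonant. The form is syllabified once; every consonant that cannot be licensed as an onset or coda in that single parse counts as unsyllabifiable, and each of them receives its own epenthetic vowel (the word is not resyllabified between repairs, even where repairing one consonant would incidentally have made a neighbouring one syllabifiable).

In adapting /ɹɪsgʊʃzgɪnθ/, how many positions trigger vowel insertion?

The unsyllabifiable consonants are /s/, /ʃ/, /z/, /n/, /θ/; each receives one epenthetic vowel.

5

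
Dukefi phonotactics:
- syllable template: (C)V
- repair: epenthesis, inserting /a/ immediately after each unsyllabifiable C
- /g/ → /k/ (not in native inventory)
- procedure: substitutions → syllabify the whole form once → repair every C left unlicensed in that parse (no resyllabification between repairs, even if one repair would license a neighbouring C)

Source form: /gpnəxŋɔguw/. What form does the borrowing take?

Substitution: /g/ → /k/, giving /kpnəxŋɔkuw/.
The consonants /k/, /p/, /x/, /w/ cannot be parsed into a legal (C)V syllable (no codas are permitted; onsets are limited to one consonant).
Epenthesis after each stranded consonant: /k/ → /ka/, /p/ → /pa/, /x/ → /xa/, /w/ → /wa/.

kapanəxaŋɔkuwa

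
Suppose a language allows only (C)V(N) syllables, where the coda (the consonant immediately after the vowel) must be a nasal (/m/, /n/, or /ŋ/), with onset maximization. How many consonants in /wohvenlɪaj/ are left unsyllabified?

Syllabifying with onset maximization leaves /h/, /j/ stranded (only a nasal (/m/, /n/, or /ŋ/) is licensed in coda position; onsets are limited to one consonant).

2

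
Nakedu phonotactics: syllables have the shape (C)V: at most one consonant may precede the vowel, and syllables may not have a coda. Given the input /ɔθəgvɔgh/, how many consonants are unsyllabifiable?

Syllabifying with onset maximization leaves /g/, /g/, /h/ stranded (no codas are permitted; onsets are limited to one consonant).

3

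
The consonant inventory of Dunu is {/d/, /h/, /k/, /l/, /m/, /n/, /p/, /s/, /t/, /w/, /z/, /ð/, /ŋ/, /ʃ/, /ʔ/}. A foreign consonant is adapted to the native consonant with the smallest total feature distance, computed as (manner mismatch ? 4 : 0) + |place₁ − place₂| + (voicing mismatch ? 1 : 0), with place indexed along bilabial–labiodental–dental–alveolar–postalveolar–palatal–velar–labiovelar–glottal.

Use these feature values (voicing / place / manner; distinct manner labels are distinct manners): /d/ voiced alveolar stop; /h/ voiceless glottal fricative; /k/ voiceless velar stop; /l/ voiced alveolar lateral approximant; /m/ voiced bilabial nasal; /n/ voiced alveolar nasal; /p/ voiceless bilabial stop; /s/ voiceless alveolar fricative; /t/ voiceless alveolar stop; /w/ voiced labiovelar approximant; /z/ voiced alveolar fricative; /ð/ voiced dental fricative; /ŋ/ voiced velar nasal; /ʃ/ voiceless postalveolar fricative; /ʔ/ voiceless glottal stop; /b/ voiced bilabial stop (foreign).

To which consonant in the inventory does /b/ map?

p

/p/ is closest: same manner (stop), place distance 0 (bilabial→bilabial), voicing differs (+1); total 1. Next closest is /d/ at distance 3.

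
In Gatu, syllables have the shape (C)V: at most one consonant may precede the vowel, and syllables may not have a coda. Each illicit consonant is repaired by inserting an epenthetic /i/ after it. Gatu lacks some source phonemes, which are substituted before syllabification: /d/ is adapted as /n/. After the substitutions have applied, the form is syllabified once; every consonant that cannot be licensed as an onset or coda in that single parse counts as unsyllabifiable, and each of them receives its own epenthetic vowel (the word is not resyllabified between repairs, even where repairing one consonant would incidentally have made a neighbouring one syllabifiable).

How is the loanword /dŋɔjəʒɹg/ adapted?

niŋɔjəʒiɹigi

Substitution: /d/ → /n/, giving /nŋɔjəʒɹg/.
Under (C)V, the unsyllabifiable consonants are /n/, /ʒ/, /ɹ/, /g/ (no codas are permitted; onsets are limited to one consonant).
Inserting the epenthetic vowel yields /n/ → /ni/, /ʒ/ → /ʒi/, /ɹ/ → /ɹi/, /g/ → /gi/.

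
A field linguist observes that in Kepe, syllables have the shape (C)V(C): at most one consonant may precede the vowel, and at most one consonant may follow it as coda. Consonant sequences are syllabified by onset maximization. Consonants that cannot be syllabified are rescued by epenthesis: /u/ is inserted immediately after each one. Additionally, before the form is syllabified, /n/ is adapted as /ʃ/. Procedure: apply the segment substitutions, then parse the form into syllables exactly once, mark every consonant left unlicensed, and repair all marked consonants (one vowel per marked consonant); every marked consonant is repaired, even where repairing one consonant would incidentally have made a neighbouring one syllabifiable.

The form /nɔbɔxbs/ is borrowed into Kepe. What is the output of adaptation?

ʃɔbɔxbusu

Substitution: /n/ → /ʃ/, giving /ʃɔbɔxbs/.
Syllabifying with onset maximization leaves /b/, /s/ stranded (at most one coda consonant is licensed; onsets are limited to one consonant).
Epenthesis after each stranded consonant: /b/ → /bu/, /s/ → /su/.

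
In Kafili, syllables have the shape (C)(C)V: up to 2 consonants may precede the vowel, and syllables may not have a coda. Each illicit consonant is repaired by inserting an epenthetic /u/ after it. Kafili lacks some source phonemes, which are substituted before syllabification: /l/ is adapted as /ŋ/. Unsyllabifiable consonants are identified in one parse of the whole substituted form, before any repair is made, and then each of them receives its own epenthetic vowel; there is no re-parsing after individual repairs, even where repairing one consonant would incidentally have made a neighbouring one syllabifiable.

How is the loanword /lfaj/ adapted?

ŋfaju

Substitution: /l/ → /ŋ/, giving /ŋfaj/.
The consonants /j/ cannot be parsed into a legal (C)(C)V syllable (no codas are permitted; onsets may contain at most 2 consonants).
Inserting the epenthetic vowel yields /j/ → /ju/.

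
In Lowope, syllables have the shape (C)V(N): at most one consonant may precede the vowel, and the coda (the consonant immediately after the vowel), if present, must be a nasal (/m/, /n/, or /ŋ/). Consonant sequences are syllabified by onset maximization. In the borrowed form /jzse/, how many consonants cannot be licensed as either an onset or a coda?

2

Syllabifying with onset maximization leaves /j/, /z/ stranded (only a nasal (/m/, /n/, or /ŋ/) is licensed in coda position; onsets are limited to one consonant).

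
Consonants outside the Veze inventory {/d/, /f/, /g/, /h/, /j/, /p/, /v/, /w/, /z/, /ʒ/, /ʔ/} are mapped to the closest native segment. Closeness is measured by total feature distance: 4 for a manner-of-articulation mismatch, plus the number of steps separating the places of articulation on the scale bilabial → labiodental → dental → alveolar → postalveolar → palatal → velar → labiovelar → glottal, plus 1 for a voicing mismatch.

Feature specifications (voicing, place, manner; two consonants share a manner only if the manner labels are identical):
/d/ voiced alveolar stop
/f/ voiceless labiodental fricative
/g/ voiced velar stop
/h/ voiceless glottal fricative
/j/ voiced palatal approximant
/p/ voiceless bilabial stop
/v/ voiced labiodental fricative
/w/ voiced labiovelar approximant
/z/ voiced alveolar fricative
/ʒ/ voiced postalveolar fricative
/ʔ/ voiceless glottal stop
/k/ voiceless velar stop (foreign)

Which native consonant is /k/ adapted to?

/g/ is closest: same manner (stop), place distance 0 (velar→velar), voicing differs (+1); total 1. Next closest is /ʔ/ at distance 2.

g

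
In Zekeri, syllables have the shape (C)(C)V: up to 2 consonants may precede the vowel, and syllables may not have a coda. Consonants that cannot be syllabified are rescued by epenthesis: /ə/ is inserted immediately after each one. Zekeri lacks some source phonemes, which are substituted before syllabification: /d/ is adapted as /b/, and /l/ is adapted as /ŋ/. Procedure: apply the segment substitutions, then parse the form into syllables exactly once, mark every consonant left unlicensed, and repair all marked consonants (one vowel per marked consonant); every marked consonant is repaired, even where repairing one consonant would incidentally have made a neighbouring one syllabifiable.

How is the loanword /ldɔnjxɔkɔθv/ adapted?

Substitution: /l/ → /ŋ/, /d/ → /b/, giving /ŋbɔnjxɔkɔθv/.
Syllabifying with onset maximization leaves /n/, /θ/, /v/ stranded (no codas are permitted; onsets may contain at most 2 consonants).
Inserting the epenthetic vowel yields /n/ → /nə/, /θ/ → /θə/, /v/ → /və/.

ŋbɔnəjxɔkɔθəvə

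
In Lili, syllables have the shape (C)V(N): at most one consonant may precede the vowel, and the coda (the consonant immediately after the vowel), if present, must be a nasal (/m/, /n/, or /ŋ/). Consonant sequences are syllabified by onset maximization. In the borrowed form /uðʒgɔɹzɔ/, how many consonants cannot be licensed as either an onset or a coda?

Under (C)V(N), the unsyllabifiable consonants are /ð/, /ʒ/, /ɹ/ (only a nasal (/m/, /n/, or /ŋ/) is licensed in coda position; onsets are limited to one consonant).

3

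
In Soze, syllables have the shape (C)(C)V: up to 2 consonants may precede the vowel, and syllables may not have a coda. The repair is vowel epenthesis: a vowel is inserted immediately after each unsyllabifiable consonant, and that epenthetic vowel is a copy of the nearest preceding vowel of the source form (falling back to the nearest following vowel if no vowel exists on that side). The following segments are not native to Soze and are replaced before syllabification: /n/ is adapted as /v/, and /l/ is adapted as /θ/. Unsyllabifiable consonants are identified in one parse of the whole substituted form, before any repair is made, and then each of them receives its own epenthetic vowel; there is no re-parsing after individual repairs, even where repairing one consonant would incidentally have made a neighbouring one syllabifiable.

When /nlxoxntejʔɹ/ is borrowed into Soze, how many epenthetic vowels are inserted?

After substitution the input is /vθxoxvtejʔɹ/.
The unsyllabifiable consonants are /v/, /x/, /j/, /ʔ/, /ɹ/; each receives one epenthetic vowel.

5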